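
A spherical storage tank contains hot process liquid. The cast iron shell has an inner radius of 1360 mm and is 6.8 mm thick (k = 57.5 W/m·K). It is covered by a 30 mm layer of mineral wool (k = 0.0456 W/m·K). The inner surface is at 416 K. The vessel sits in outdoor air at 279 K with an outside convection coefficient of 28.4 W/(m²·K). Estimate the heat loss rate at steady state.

For a spherical shell R = (1/r₁ − 1/r₂)/(4πk); film R = 1/(h·4πr²). In series:
R_cast iron shell = (1/1.36 − 1/1.3668)/(4π×57.5) = 5.063×10^-6 K/W
R_mineral wool = (1/1.3668 − 1/1.3968)/(4π×0.0456) = 0.02742 K/W
R_outer film = 1/(h·4πr_o²) = 1/(28.4×4π×1.3968²) = 0.001436 K/W
R_total = 0.02886 K/W
Q = ΔT/R_total = 137/0.02886

Q ≈ 4750 W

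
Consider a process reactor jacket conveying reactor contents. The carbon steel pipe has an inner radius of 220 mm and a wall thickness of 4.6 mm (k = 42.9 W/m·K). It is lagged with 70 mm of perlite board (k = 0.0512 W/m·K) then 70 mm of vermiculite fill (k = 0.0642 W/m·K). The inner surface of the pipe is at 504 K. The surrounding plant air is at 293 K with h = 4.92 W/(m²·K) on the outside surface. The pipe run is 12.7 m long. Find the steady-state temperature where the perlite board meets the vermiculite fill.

T ≈ 382 K

Cylindrical conduction, so R = ln(r₂/r₁)/(2πkL) per layer, in series:
R_carbon steel pipe wall = ln(224.6/220)/(2π×42.9×12.7) = 6.045×10^-6 K/W
R_perlite board = ln(294.6/224.6)/(2π×0.0512×12.7) = 0.0664 K/W
R_vermiculite fill = ln(364.6/294.6)/(2π×0.0642×12.7) = 0.04161 K/W
R_outer film = 1/(h_o·2πr_oL) = 1/(4.92×2π×0.3646×12.7) = 0.006986 K/W
R_total = 0.115 K/W
Q = ΔT/R_total = 211/0.115
Q = 1830 W
T_interface = T_inner − Q·ΣR(inner→interface) = 504 − 1830×0.06641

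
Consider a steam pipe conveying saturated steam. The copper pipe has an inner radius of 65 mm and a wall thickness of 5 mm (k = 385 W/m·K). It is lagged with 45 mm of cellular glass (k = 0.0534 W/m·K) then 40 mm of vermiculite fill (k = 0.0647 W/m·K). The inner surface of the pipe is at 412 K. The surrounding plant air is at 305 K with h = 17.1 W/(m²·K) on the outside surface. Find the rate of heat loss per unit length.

Cylindrical conduction, so R = ln(r₂/r₁)/(2πkL) per layer, in series:
R_copper pipe wall = ln(70/65)/(2π×385×1) = 3.064×10^-5 K/W
R_cellular glass = ln(115/70)/(2π×0.0534×1) = 1.48 K/W
R_vermiculite fill = ln(155/115)/(2π×0.0647×1) = 0.7343 K/W
R_outer film = 1/(h_o·2πr_oL) = 1/(17.1×2π×0.155×1) = 0.06005 K/W
R_total = 2.274 K/W
Q = ΔT/R_total = 107/2.274

q′ ≈ 47.1 W/m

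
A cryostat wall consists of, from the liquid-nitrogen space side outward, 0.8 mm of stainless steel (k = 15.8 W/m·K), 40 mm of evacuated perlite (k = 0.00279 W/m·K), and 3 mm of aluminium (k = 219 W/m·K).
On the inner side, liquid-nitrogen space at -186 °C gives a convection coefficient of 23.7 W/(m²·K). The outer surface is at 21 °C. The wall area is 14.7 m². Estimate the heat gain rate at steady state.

Series thermal resistances:
R_inner film = 1/(h_i·A) = 1/(23.7×14.7) = 0.00287 K/W
R_stainless steel = L/(kA) = 0.0008/(15.8×14.7) = 3.444×10^-6 K/W
R_evacuated perlite = L/(kA) = 0.04/(0.00279×14.7) = 0.9753 K/W
R_aluminium = L/(kA) = 0.003/(219×14.7) = 9.319×10^-7 K/W
R_total = 0.9782 K/W
Q = ΔT / R_total = 207 / 0.9782

Q ≈ 212 W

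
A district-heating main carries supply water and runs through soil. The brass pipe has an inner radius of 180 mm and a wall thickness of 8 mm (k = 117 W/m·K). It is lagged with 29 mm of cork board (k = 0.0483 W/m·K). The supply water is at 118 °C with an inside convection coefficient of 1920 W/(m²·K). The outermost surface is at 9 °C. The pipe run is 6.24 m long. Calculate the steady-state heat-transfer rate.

Treating each annulus and film as a series resistance:
R_inner film = 1/(h_i·2πr₁L) = 1/(1920×2π×0.18×6.24) = 7.38×10^-5 K/W
R_brass pipe wall = ln(188/180)/(2π×117×6.24) = 9.48×10^-6 K/W
R_cork board = ln(217/188)/(2π×0.0483×6.24) = 0.07575 K/W
R_total = 0.07584 K/W
Q = ΔT/R_total = 109/0.07584

Q ≈ 1440 W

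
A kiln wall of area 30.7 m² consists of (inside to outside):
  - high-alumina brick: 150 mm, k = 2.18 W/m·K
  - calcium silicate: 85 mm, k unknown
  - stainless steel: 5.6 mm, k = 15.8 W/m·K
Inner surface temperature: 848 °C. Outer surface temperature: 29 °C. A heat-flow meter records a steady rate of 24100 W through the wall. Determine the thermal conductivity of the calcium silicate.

k ≈ 0.0873 W/(m·K)

Using the resistance-network approach (series):
R_high-alumina brick = L/(kA) = 0.15/(2.18×30.7) = 0.002241 K/W
R_stainless steel = L/(kA) = 0.0056/(15.8×30.7) = 1.154×10^-5 K/W
Sum of known resistances R_other = 0.002253 K/W
Total R = ΔT/Q = 819/24100 = 0.03398 K/W
R_calcium silicate = R_total − R_other = 0.03173 K/W
k = L/(R·A) = 0.085/(0.03173×30.7)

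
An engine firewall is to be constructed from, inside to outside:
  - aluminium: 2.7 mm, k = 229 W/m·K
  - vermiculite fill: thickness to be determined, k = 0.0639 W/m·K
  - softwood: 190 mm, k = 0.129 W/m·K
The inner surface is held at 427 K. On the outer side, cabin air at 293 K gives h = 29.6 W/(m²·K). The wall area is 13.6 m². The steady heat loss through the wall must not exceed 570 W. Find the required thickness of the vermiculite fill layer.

L ≈ 108 mm

Using the resistance-network approach (series):
R_aluminium = L/(kA) = 0.0027/(229×13.6) = 8.669×10^-7 K/W
R_softwood = L/(kA) = 0.19/(0.129×13.6) = 0.1083 K/W
R_outer film = 1/(h_o·A) = 1/(29.6×13.6) = 0.002484 K/W
Sum of the known resistances R_other = 0.1108 K/W
Required total resistance R_tot = ΔT/Q_allow = 134/570 = 0.2351 K/W
R_vermiculite fill = R_tot − R_other = 0.1243 K/W
L = R·k·A = 0.1243×0.0639×13.6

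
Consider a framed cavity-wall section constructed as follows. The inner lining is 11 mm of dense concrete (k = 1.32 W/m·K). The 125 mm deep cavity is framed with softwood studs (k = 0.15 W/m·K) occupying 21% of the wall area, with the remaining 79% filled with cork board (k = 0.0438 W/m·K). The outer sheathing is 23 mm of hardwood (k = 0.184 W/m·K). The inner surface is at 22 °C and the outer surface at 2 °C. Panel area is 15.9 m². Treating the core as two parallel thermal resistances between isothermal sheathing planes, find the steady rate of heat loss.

Q ≈ 157 W

Sheathing layers in series; stud and cavity paths in parallel between them.
R_inner = 0.011/(1.32×15.9) = 5.241×10^-4 K/W
R_stud  = 0.125/(0.15×0.21×15.9) = 0.2496 K/W
R_cav   = 0.125/(0.0438×0.79×15.9) = 0.2272 K/W
1/R_core = 1/R_stud + 1/R_cav → R_core = 0.1189 K/W
R_outer = 0.023/(0.184×15.9) = 0.007862 K/W
R_total = 0.1273 K/W
Q = ΔT/R_total = 20/0.1273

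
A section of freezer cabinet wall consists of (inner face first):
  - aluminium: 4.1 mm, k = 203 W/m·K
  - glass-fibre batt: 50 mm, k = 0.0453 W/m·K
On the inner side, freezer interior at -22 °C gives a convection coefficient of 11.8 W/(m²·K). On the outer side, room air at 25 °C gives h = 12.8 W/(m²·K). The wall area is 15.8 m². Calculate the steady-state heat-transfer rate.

Q ≈ 586 W

Series thermal resistances:
R_inner film = 1/(h_i·A) = 1/(11.8×15.8) = 0.005364 K/W
R_aluminium = L/(kA) = 0.0041/(203×15.8) = 1.278×10^-6 K/W
R_glass-fibre batt = L/(kA) = 0.05/(0.0453×15.8) = 0.06986 K/W
R_outer film = 1/(h_o·A) = 1/(12.8×15.8) = 0.004945 K/W
R_total = 0.08017 K/W
Q = ΔT / R_total = 47 / 0.08017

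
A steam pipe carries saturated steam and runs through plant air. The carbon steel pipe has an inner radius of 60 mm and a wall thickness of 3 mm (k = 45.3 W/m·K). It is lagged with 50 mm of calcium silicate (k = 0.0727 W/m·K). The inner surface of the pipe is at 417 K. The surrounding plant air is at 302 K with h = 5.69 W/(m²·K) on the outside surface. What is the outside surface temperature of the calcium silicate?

For a radial system each layer contributes R = ln(r_out/r_in)/(2πkL); films add R = 1/(hA).
R_carbon steel pipe wall = ln(63/60)/(2π×45.3×1) = 1.714×10^-4 K/W
R_calcium silicate = ln(113/63)/(2π×0.0727×1) = 1.279 K/W
R_outer film = 1/(h_o·2πr_oL) = 1/(5.69×2π×0.113×1) = 0.2475 K/W
R_total = 1.527 K/W
Q = ΔT/R_total = 115/1.527
Q = 75.3 W/m
T_interface = T_inner − Q·ΣR(inner→interface) = 417 − 75.3×1.279

T ≈ 321 K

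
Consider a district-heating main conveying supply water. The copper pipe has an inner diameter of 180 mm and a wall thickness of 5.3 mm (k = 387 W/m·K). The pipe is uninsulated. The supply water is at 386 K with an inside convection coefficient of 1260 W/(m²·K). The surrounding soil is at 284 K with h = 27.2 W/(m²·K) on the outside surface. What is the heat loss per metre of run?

Per-layer cylindrical resistances, series-summed:
R_inner film = 1/(h_i·2πr₁L) = 1/(1260×2π×0.09×1) = 0.001403 K/W
R_copper pipe wall = ln(95.3/90)/(2π×387×1) = 2.353×10^-5 K/W
R_outer film = 1/(h_o·2πr_oL) = 1/(27.2×2π×0.0953×1) = 0.0614 K/W
R_total = 0.06283 K/W
Q = ΔT/R_total = 102/0.06283

q′ ≈ 1620 W/m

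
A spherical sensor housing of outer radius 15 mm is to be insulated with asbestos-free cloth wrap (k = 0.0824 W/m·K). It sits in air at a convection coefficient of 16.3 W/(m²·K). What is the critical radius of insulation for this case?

For a sphere r_cr = 2k/h = 2×0.0824/16.3
r_cr = 10.1 mm; since the bare radius (15 mm) is above r_cr, any added insulation will reduce heat loss.

r_cr ≈ 10.1 mm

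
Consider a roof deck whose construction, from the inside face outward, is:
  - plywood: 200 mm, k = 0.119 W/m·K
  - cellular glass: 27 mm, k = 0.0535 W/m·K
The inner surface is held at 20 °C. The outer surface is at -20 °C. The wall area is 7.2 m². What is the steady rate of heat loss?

Thermal resistances in series:
R_plywood = L/(kA) = 0.2/(0.119×7.2) = 0.2334 K/W
R_cellular glass = L/(kA) = 0.027/(0.0535×7.2) = 0.07009 K/W
R_total = 0.3035 K/W
Q = ΔT / R_total = 40 / 0.3035

Q ≈ 132 W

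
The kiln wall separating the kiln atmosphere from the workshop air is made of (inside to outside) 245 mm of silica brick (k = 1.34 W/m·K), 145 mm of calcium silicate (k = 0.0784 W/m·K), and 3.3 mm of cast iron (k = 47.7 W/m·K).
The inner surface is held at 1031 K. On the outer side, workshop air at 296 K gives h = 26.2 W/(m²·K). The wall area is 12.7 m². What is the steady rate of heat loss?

Q ≈ 4510 W

Treating each layer as a thermal resistance in series:
R_silica brick = L/(kA) = 0.245/(1.34×12.7) = 0.0144 K/W
R_calcium silicate = L/(kA) = 0.145/(0.0784×12.7) = 0.1456 K/W
R_cast iron = L/(kA) = 0.0033/(47.7×12.7) = 5.447×10^-6 K/W
R_outer film = 1/(h_o·A) = 1/(26.2×12.7) = 0.003005 K/W
R_total = 0.163 K/W
Q = ΔT / R_total = 735 / 0.163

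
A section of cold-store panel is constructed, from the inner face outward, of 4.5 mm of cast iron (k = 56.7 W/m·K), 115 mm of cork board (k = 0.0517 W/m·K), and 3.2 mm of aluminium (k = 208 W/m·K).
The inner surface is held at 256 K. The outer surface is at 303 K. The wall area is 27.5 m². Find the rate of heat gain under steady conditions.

Q ≈ 581 W

Thermal resistances in series:
R_cast iron = L/(kA) = 0.0045/(56.7×27.5) = 2.886×10^-6 K/W
R_cork board = L/(kA) = 0.115/(0.0517×27.5) = 0.08089 K/W
R_aluminium = L/(kA) = 0.0032/(208×27.5) = 5.594×10^-7 K/W
R_total = 0.08089 K/W
Q = ΔT / R_total = 47 / 0.08089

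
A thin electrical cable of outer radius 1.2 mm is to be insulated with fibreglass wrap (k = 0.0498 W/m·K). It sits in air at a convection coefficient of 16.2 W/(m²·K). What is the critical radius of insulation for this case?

For a cylinder r_cr = k/h = 0.0498/16.2
r_cr = 3.07 mm; since the bare radius (1.2 mm) is below r_cr, adding a thin layer of insulation will *increase* heat loss.

r_cr ≈ 3.07 mm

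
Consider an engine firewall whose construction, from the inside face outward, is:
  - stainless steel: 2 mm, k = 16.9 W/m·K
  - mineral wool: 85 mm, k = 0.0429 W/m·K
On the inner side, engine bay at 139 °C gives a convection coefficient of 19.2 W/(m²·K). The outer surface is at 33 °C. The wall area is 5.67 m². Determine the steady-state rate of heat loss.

Q ≈ 296 W

Treating each layer as a thermal resistance in series:
R_inner film = 1/(h_i·A) = 1/(19.2×5.67) = 0.009186 K/W
R_stainless steel = L/(kA) = 0.002/(16.9×5.67) = 2.087×10^-5 K/W
R_mineral wool = L/(kA) = 0.085/(0.0429×5.67) = 0.3494 K/W
R_total = 0.3587 K/W
Q = ΔT / R_total = 106 / 0.3587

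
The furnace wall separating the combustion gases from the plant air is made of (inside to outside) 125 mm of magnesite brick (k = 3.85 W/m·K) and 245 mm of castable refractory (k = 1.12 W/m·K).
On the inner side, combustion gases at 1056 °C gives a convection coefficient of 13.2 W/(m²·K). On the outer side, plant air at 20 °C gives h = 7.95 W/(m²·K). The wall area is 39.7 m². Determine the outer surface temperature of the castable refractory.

Using the resistance-network approach (series):
R_inner film = 1/(h_i·A) = 1/(13.2×39.7) = 0.001908 K/W
R_magnesite brick = L/(kA) = 0.125/(3.85×39.7) = 8.178×10^-4 K/W
R_castable refractory = L/(kA) = 0.245/(1.12×39.7) = 0.00551 K/W
R_outer film = 1/(h_o·A) = 1/(7.95×39.7) = 0.003168 K/W
R_total = 0.0114 K/W;  Q = ΔT/R_total = 1036/0.0114 = 90840 W
T_interface = T_inner − Q·ΣR(inner→interface) = 1056 − 90800×0.008236

T ≈ 308 °C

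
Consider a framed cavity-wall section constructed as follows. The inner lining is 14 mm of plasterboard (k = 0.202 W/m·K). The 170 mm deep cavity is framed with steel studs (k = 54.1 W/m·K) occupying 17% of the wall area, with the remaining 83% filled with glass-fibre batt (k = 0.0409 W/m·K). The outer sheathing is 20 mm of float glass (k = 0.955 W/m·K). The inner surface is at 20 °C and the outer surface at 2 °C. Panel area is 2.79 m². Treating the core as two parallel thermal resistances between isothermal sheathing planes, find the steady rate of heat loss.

Sheathing layers in series; stud and cavity paths in parallel between them.
R_inner = 0.014/(0.202×2.79) = 0.02484 K/W
R_stud  = 0.17/(54.1×0.17×2.79) = 0.006625 K/W
R_cav   = 0.17/(0.0409×0.83×2.79) = 1.795 K/W
1/R_core = 1/R_stud + 1/R_cav → R_core = 0.006601 K/W
R_outer = 0.02/(0.955×2.79) = 0.007506 K/W
R_total = 0.03895 K/W
Q = ΔT/R_total = 18/0.03895

Q ≈ 462 W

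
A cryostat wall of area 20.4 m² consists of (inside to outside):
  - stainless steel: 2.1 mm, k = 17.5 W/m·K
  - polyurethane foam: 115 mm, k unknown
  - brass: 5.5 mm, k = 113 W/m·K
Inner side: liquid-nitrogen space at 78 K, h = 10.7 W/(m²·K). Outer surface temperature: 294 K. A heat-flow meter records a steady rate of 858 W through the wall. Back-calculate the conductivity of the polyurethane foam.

Using the resistance-network approach (series):
R_inner film = 1/(h_i·A) = 1/(10.7×20.4) = 0.004581 K/W
R_stainless steel = L/(kA) = 0.0021/(17.5×20.4) = 5.882×10^-6 K/W
R_brass = L/(kA) = 0.0055/(113×20.4) = 2.386×10^-6 K/W
Sum of known resistances R_other = 0.00459 K/W
Total R = ΔT/Q = 216/858 = 0.2517 K/W
R_polyurethane foam = R_total − R_other = 0.2472 K/W
k = L/(R·A) = 0.115/(0.2472×20.4)

k ≈ 0.0228 W/(m·K)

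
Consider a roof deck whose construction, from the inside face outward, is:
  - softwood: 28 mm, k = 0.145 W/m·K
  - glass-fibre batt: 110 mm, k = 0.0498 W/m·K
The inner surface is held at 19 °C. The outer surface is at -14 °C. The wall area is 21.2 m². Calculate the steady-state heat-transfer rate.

Q ≈ 291 W

Using the resistance-network approach (series):
R_softwood = L/(kA) = 0.028/(0.145×21.2) = 0.009109 K/W
R_glass-fibre batt = L/(kA) = 0.11/(0.0498×21.2) = 0.1042 K/W
R_total = 0.1133 K/W
Q = ΔT / R_total = 33 / 0.1133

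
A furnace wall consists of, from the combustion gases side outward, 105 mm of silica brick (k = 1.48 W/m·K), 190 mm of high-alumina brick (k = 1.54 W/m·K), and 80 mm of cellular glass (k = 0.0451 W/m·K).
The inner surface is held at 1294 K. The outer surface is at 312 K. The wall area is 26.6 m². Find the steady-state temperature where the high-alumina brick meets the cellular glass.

T ≈ 1200 K

Thermal resistances in series:
R_silica brick = L/(kA) = 0.105/(1.48×26.6) = 0.002667 K/W
R_high-alumina brick = L/(kA) = 0.19/(1.54×26.6) = 0.004638 K/W
R_cellular glass = L/(kA) = 0.08/(0.0451×26.6) = 0.06669 K/W
R_total = 0.07399 K/W;  Q = ΔT/R_total = 982/0.07399 = 13270 W
T_interface = T_inner − Q·ΣR(inner→interface) = 1294 − 13300×0.007305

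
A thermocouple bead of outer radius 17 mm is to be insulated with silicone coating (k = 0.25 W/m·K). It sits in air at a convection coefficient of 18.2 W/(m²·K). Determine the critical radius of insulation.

For a sphere r_cr = 2k/h = 2×0.25/18.2
r_cr = 27.5 mm; since the bare radius (17 mm) is below r_cr, adding a thin layer of insulation will *increase* heat loss.

r_cr ≈ 27.5 mm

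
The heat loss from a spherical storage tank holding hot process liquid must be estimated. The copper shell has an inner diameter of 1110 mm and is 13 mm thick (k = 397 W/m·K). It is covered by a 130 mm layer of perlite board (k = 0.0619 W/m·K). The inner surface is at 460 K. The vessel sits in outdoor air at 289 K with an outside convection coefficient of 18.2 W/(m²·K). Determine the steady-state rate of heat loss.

Q ≈ 397 W

Radial (spherical) resistances in series:
R_copper shell = (1/0.555 − 1/0.568)/(4π×397) = 8.266×10^-6 K/W
R_perlite board = (1/0.568 − 1/0.698)/(4π×0.0619) = 0.4215 K/W
R_outer film = 1/(h·4πr_o²) = 1/(18.2×4π×0.698²) = 0.008974 K/W
R_total = 0.4305 K/W
Q = ΔT/R_total = 171/0.4305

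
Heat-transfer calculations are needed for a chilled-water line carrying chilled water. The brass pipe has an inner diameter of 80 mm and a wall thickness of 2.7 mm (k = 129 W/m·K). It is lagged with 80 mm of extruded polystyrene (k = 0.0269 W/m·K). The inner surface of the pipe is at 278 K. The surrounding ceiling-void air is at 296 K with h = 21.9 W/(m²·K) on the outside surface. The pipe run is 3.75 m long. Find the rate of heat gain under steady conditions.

Radial resistances (cylindrical: R_cond = ln(r_o/r_i)/(2πkL), R_conv = 1/(h·2πrL)):
R_brass pipe wall = ln(42.7/40)/(2π×129×3.75) = 2.149×10^-5 K/W
R_extruded polystyrene = ln(122.7/42.7)/(2π×0.0269×3.75) = 1.665 K/W
R_outer film = 1/(h_o·2πr_oL) = 1/(21.9×2π×0.1227×3.75) = 0.01579 K/W
R_total = 1.681 K/W
Q = ΔT/R_total = 18/1.681

Q ≈ 10.7 W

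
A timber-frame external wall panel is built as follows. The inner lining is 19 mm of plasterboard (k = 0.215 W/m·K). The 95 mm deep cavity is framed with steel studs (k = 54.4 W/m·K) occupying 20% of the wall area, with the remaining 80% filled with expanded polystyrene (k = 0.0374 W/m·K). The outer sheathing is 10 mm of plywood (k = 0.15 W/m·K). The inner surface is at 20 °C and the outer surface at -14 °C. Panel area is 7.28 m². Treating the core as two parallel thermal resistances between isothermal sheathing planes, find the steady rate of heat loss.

Q ≈ 1510 W

Sheathing layers in series; stud and cavity paths in parallel between them.
R_inner = 0.019/(0.215×7.28) = 0.01214 K/W
R_stud  = 0.095/(54.4×0.2×7.28) = 0.001199 K/W
R_cav   = 0.095/(0.0374×0.8×7.28) = 0.4361 K/W
1/R_core = 1/R_stud + 1/R_cav → R_core = 0.001196 K/W
R_outer = 0.01/(0.15×7.28) = 0.009158 K/W
R_total = 0.02249 K/W
Q = ΔT/R_total = 34/0.02249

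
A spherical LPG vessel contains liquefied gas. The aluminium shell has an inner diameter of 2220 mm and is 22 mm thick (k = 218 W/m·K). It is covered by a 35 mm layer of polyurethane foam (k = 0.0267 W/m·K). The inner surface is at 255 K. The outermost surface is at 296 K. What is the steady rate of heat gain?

Q ≈ 519 W

Spherical conduction: R = (1/r_in − 1/r_out)/(4πk) per layer; series-sum.
R_aluminium shell = (1/1.11 − 1/1.132)/(4π×218) = 6.391×10^-6 K/W
R_polyurethane foam = (1/1.132 − 1/1.167)/(4π×0.0267) = 0.07896 K/W
R_total = 0.07897 K/W
Q = ΔT/R_total = 41/0.07897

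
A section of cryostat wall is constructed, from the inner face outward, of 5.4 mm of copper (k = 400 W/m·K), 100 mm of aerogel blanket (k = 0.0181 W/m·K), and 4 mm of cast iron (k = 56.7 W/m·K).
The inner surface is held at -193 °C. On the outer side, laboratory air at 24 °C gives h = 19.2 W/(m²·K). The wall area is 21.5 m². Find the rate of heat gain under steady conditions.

Thermal resistances in series:
R_copper = L/(kA) = 0.0054/(400×21.5) = 6.279×10^-7 K/W
R_aerogel blanket = L/(kA) = 0.1/(0.0181×21.5) = 0.257 K/W
R_cast iron = L/(kA) = 0.004/(56.7×21.5) = 3.281×10^-6 K/W
R_outer film = 1/(h_o·A) = 1/(19.2×21.5) = 0.002422 K/W
R_total = 0.2594 K/W
Q = ΔT / R_total = 217 / 0.2594

Q ≈ 837 W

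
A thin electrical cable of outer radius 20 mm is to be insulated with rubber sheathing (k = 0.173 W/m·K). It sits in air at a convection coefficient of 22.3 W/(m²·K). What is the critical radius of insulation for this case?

For a cylinder r_cr = k/h = 0.173/22.3
r_cr = 7.76 mm; since the bare radius (20 mm) is above r_cr, any added insulation will reduce heat loss.

r_cr ≈ 7.76 mm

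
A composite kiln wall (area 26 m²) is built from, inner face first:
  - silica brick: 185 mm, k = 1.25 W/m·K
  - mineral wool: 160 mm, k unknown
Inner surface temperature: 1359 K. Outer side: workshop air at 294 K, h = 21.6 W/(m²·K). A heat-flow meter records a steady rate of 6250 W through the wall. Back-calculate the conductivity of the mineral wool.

Series thermal resistances:
R_silica brick = L/(kA) = 0.185/(1.25×26) = 0.005692 K/W
R_outer film = 1/(h_o·A) = 1/(21.6×26) = 0.001781 K/W
Sum of known resistances R_other = 0.007473 K/W
Total R = ΔT/Q = 1065/6250 = 0.1704 K/W
R_mineral wool = R_total − R_other = 0.1629 K/W
k = L/(R·A) = 0.16/(0.1629×26)

k ≈ 0.0378 W/(m·K)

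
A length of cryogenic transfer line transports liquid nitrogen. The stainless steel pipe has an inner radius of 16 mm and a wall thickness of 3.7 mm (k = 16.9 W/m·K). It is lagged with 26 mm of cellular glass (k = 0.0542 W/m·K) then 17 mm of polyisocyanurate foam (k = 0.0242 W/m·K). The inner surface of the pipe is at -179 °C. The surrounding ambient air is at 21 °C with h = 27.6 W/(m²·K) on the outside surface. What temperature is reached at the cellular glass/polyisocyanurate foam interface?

T ≈ -72.5 °C

Radial resistances (cylindrical: R_cond = ln(r_o/r_i)/(2πkL), R_conv = 1/(h·2πrL)):
R_stainless steel pipe wall = ln(19.7/16)/(2π×16.9×1) = 0.001959 K/W
R_cellular glass = ln(45.7/19.7)/(2π×0.0542×1) = 2.471 K/W
R_polyisocyanurate foam = ln(62.7/45.7)/(2π×0.0242×1) = 2.08 K/W
R_outer film = 1/(h_o·2πr_oL) = 1/(27.6×2π×0.0627×1) = 0.09197 K/W
R_total = 4.645 K/W
Q = ΔT/R_total = 200/4.645
Q = 43.1 W/m
T_interface = T_inner + Q·ΣR(inner→interface) = -179 + 43.1×2.473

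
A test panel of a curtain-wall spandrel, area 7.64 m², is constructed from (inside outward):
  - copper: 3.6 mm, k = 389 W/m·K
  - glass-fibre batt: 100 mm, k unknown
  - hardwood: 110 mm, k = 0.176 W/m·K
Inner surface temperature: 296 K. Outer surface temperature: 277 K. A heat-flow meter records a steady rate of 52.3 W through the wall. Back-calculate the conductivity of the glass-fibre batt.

Series thermal resistances:
R_copper = L/(kA) = 0.0036/(389×7.64) = 1.211×10^-6 K/W
R_hardwood = L/(kA) = 0.11/(0.176×7.64) = 0.08181 K/W
Sum of known resistances R_other = 0.08181 K/W
Total R = ΔT/Q = 19/52.3 = 0.3633 K/W
R_glass-fibre batt = R_total − R_other = 0.2815 K/W
k = L/(R·A) = 0.1/(0.2815×7.64)

k ≈ 0.0465 W/(m·K)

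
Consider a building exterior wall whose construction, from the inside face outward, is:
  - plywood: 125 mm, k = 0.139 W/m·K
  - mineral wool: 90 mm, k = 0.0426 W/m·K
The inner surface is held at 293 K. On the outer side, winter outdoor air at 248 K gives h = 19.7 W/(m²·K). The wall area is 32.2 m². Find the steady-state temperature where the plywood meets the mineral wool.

T ≈ 280 K

Using the resistance-network approach (series):
R_plywood = L/(kA) = 0.125/(0.139×32.2) = 0.02793 K/W
R_mineral wool = L/(kA) = 0.09/(0.0426×32.2) = 0.06561 K/W
R_outer film = 1/(h_o·A) = 1/(19.7×32.2) = 0.001576 K/W
R_total = 0.09512 K/W;  Q = ΔT/R_total = 45/0.09512 = 473.1 W
T_interface = T_inner − Q·ΣR(inner→interface) = 293 − 473×0.02793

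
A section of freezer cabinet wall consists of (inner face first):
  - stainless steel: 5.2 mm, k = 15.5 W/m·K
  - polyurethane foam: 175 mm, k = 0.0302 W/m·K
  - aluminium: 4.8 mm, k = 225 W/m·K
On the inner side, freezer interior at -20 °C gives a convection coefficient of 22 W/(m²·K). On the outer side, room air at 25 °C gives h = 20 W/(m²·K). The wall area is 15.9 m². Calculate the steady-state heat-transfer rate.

Treating each layer as a thermal resistance in series:
R_inner film = 1/(h_i·A) = 1/(22×15.9) = 0.002859 K/W
R_stainless steel = L/(kA) = 0.0052/(15.5×15.9) = 2.11×10^-5 K/W
R_polyurethane foam = L/(kA) = 0.175/(0.0302×15.9) = 0.3644 K/W
R_aluminium = L/(kA) = 0.0048/(225×15.9) = 1.342×10^-6 K/W
R_outer film = 1/(h_o·A) = 1/(20×15.9) = 0.003145 K/W
R_total = 0.3705 K/W
Q = ΔT / R_total = 45 / 0.3705

Q ≈ 121 W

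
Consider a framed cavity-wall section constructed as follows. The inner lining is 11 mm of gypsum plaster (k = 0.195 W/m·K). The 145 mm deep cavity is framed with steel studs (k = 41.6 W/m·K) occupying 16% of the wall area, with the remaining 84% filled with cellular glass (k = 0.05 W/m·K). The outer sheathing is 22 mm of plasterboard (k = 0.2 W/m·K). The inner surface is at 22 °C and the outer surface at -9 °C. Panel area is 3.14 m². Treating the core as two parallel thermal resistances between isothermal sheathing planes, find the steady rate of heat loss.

Q ≈ 518 W

Sheathing layers in series; stud and cavity paths in parallel between them.
R_inner = 0.011/(0.195×3.14) = 0.01797 K/W
R_stud  = 0.145/(41.6×0.16×3.14) = 0.006938 K/W
R_cav   = 0.145/(0.05×0.84×3.14) = 1.099 K/W
1/R_core = 1/R_stud + 1/R_cav → R_core = 0.006894 K/W
R_outer = 0.022/(0.2×3.14) = 0.03503 K/W
R_total = 0.05989 K/W
Q = ΔT/R_total = 31/0.05989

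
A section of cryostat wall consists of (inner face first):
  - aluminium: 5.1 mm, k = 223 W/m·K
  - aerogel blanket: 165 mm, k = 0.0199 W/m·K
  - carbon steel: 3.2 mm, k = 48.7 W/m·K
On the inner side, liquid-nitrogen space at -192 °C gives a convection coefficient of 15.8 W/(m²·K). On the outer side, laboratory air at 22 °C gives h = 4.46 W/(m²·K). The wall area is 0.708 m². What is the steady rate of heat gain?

Series thermal resistances:
R_inner film = 1/(h_i·A) = 1/(15.8×0.708) = 0.08939 K/W
R_aluminium = L/(kA) = 0.0051/(223×0.708) = 3.23×10^-5 K/W
R_aerogel blanket = L/(kA) = 0.165/(0.0199×0.708) = 11.71 K/W
R_carbon steel = L/(kA) = 0.0032/(48.7×0.708) = 9.281×10^-5 K/W
R_outer film = 1/(h_o·A) = 1/(4.46×0.708) = 0.3167 K/W
R_total = 12.12 K/W
Q = ΔT / R_total = 214 / 12.12

Q ≈ 17.7 W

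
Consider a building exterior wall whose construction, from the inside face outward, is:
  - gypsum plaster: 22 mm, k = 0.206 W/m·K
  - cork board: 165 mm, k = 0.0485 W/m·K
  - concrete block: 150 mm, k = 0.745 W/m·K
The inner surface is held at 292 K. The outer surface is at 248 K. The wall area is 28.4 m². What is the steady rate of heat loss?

Thermal resistances in series:
R_gypsum plaster = L/(kA) = 0.022/(0.206×28.4) = 0.00376 K/W
R_cork board = L/(kA) = 0.165/(0.0485×28.4) = 0.1198 K/W
R_concrete block = L/(kA) = 0.15/(0.745×28.4) = 0.00709 K/W
R_total = 0.1306 K/W
Q = ΔT / R_total = 44 / 0.1306

Q ≈ 337 W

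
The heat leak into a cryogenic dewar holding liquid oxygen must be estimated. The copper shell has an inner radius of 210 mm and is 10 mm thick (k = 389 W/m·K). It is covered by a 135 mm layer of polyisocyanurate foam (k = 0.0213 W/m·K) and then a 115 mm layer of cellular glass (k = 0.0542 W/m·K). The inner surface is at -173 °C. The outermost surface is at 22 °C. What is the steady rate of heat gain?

For a spherical shell R = (1/r₁ − 1/r₂)/(4πk); film R = 1/(h·4πr²). In series:
R_copper shell = (1/0.21 − 1/0.22)/(4π×389) = 4.428×10^-5 K/W
R_polyisocyanurate foam = (1/0.22 − 1/0.355)/(4π×0.0213) = 6.458 K/W
R_cellular glass = (1/0.355 − 1/0.47)/(4π×0.0542) = 1.012 K/W
R_total = 7.47 K/W
Q = ΔT/R_total = 195/7.47

Q ≈ 26.1 W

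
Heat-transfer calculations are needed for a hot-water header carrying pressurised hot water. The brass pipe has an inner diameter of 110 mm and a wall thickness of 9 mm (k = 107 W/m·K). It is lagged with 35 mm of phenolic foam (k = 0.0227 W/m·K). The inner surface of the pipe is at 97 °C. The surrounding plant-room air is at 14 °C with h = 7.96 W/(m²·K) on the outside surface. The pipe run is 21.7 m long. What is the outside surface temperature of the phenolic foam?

Per-layer cylindrical resistances, series-summed:
R_brass pipe wall = ln(64/55)/(2π×107×21.7) = 1.039×10^-5 K/W
R_phenolic foam = ln(99/64)/(2π×0.0227×21.7) = 0.1409 K/W
R_outer film = 1/(h_o·2πr_oL) = 1/(7.96×2π×0.099×21.7) = 0.009307 K/W
R_total = 0.1503 K/W
Q = ΔT/R_total = 83/0.1503
Q = 552 W
T_interface = T_inner − Q·ΣR(inner→interface) = 97 − 552×0.141

T ≈ 19.1 °C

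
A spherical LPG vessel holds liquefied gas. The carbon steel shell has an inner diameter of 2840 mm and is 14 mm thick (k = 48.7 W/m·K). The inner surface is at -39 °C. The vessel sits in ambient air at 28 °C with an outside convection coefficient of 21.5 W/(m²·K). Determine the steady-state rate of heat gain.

For a spherical shell R = (1/r₁ − 1/r₂)/(4πk); film R = 1/(h·4πr²). In series:
R_carbon steel shell = (1/1.42 − 1/1.434)/(4π×48.7) = 1.123×10^-5 K/W
R_outer film = 1/(h·4πr_o²) = 1/(21.5×4π×1.434²) = 0.0018 K/W
R_total = 0.001811 K/W
Q = ΔT/R_total = 67/0.001811

Q ≈ 37000 W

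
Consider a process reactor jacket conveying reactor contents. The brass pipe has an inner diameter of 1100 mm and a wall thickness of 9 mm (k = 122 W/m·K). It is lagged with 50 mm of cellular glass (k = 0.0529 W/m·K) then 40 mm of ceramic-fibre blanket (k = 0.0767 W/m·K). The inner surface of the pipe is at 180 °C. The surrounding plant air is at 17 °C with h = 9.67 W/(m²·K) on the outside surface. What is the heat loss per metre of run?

Cylindrical conduction, so R = ln(r₂/r₁)/(2πkL) per layer, in series:
R_brass pipe wall = ln(559/550)/(2π×122×1) = 2.117×10^-5 K/W
R_cellular glass = ln(609/559)/(2π×0.0529×1) = 0.2577 K/W
R_ceramic-fibre blanket = ln(649/609)/(2π×0.0767×1) = 0.132 K/W
R_outer film = 1/(h_o·2πr_oL) = 1/(9.67×2π×0.649×1) = 0.02536 K/W
R_total = 0.4151 K/W
Q = ΔT/R_total = 163/0.4151

q′ ≈ 393 W/m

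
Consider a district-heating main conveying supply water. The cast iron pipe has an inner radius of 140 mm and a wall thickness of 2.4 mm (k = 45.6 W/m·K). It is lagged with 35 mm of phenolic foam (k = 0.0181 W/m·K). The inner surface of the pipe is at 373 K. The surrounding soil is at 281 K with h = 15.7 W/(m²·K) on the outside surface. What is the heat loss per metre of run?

q′ ≈ 46.2 W/m

Per-layer cylindrical resistances, series-summed:
R_cast iron pipe wall = ln(142.4/140)/(2π×45.6×1) = 5.933×10^-5 K/W
R_phenolic foam = ln(177.4/142.4)/(2π×0.0181×1) = 1.932 K/W
R_outer film = 1/(h_o·2πr_oL) = 1/(15.7×2π×0.1774×1) = 0.05714 K/W
R_total = 1.99 K/W
Q = ΔT/R_total = 92/1.99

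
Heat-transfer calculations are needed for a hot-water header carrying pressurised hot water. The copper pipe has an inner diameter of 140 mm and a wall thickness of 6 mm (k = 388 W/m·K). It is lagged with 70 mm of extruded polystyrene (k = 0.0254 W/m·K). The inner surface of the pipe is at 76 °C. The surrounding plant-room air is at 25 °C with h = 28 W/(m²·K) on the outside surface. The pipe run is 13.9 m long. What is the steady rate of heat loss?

Per-layer cylindrical resistances, series-summed:
R_copper pipe wall = ln(76/70)/(2π×388×13.9) = 2.427×10^-6 K/W
R_extruded polystyrene = ln(146/76)/(2π×0.0254×13.9) = 0.2943 K/W
R_outer film = 1/(h_o·2πr_oL) = 1/(28×2π×0.146×13.9) = 0.002801 K/W
R_total = 0.2971 K/W
Q = ΔT/R_total = 51/0.2971

Q ≈ 172 W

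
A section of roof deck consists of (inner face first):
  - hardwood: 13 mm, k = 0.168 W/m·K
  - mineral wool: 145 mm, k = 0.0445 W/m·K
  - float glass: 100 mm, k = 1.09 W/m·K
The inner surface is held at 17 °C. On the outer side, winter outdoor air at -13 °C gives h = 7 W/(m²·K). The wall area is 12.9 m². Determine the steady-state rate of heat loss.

Treating each layer as a thermal resistance in series:
R_hardwood = L/(kA) = 0.013/(0.168×12.9) = 0.005999 K/W
R_mineral wool = L/(kA) = 0.145/(0.0445×12.9) = 0.2526 K/W
R_float glass = L/(kA) = 0.1/(1.09×12.9) = 0.007112 K/W
R_outer film = 1/(h_o·A) = 1/(7×12.9) = 0.01107 K/W
R_total = 0.2768 K/W
Q = ΔT / R_total = 30 / 0.2768

Q ≈ 108 W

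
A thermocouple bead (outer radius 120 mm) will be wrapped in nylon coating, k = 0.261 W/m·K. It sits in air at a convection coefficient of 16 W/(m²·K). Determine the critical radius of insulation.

For a sphere r_cr = 2k/h = 2×0.261/16
r_cr = 32.6 mm; since the bare radius (120 mm) is above r_cr, any added insulation will reduce heat loss.

r_cr ≈ 32.6 mm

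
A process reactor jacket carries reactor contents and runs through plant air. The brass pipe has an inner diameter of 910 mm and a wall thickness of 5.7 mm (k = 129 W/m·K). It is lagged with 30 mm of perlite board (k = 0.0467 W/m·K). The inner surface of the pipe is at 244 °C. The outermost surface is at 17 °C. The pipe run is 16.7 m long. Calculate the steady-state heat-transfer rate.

Radial resistances (cylindrical: R_cond = ln(r_o/r_i)/(2πkL), R_conv = 1/(h·2πrL)):
R_brass pipe wall = ln(460.7/455)/(2π×129×16.7) = 9.198×10^-7 K/W
R_perlite board = ln(490.7/460.7)/(2π×0.0467×16.7) = 0.01287 K/W
R_total = 0.01288 K/W
Q = ΔT/R_total = 227/0.01288

Q ≈ 17600 W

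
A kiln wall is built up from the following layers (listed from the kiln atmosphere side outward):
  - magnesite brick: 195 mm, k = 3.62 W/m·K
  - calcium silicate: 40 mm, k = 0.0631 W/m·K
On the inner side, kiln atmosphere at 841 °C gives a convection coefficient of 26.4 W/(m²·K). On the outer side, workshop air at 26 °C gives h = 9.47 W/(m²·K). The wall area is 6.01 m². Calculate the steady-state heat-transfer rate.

Q ≈ 5890 W

Using the resistance-network approach (series):
R_inner film = 1/(h_i·A) = 1/(26.4×6.01) = 0.006303 K/W
R_magnesite brick = L/(kA) = 0.195/(3.62×6.01) = 0.008963 K/W
R_calcium silicate = L/(kA) = 0.04/(0.0631×6.01) = 0.1055 K/W
R_outer film = 1/(h_o·A) = 1/(9.47×6.01) = 0.01757 K/W
R_total = 0.1383 K/W
Q = ΔT / R_total = 815 / 0.1383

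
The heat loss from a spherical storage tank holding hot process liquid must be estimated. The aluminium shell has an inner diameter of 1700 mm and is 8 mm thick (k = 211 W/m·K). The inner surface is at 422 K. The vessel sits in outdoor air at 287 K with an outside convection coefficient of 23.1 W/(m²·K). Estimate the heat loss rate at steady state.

Radial (spherical) resistances in series:
R_aluminium shell = (1/0.85 − 1/0.858)/(4π×211) = 4.137×10^-6 K/W
R_outer film = 1/(h·4πr_o²) = 1/(23.1×4π×0.858²) = 0.00468 K/W
R_total = 0.004684 K/W
Q = ΔT/R_total = 135/0.004684

Q ≈ 28800 W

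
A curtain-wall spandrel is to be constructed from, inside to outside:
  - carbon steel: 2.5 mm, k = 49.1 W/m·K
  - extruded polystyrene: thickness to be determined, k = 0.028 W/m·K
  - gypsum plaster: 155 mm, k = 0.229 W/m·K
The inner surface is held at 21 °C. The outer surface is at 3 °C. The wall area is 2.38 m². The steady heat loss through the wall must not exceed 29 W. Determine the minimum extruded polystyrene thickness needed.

L ≈ 22.4 mm

Thermal resistances in series:
R_carbon steel = L/(kA) = 0.0025/(49.1×2.38) = 2.139×10^-5 K/W
R_gypsum plaster = L/(kA) = 0.155/(0.229×2.38) = 0.2844 K/W
Sum of the known resistances R_other = 0.2844 K/W
Required total resistance R_tot = ΔT/Q_allow = 18/29 = 0.6207 K/W
R_extruded polystyrene = R_tot − R_other = 0.3363 K/W
L = R·k·A = 0.3363×0.028×2.38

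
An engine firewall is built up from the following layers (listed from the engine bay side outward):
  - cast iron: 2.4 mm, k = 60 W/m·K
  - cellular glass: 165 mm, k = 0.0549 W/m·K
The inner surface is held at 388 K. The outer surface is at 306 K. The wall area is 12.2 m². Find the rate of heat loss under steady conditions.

Q ≈ 333 W

Model the wall as resistances in series:
R_cast iron = L/(kA) = 0.0024/(60×12.2) = 3.279×10^-6 K/W
R_cellular glass = L/(kA) = 0.165/(0.0549×12.2) = 0.2463 K/W
R_total = 0.2464 K/W
Q = ΔT / R_total = 82 / 0.2464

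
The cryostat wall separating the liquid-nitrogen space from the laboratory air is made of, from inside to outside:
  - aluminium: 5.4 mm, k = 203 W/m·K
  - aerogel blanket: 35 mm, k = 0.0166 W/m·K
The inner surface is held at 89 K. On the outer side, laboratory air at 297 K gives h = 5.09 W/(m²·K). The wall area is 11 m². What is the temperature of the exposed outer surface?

T ≈ 279 K

Model the wall as resistances in series:
R_aluminium = L/(kA) = 0.0054/(203×11) = 2.418×10^-6 K/W
R_aerogel blanket = L/(kA) = 0.035/(0.0166×11) = 0.1917 K/W
R_outer film = 1/(h_o·A) = 1/(5.09×11) = 0.01786 K/W
R_total = 0.2095 K/W;  Q = ΔT/R_total = 208/0.2095 = 992.7 W
T_interface = T_inner + Q·ΣR(inner→interface) = 89 + 993×0.1917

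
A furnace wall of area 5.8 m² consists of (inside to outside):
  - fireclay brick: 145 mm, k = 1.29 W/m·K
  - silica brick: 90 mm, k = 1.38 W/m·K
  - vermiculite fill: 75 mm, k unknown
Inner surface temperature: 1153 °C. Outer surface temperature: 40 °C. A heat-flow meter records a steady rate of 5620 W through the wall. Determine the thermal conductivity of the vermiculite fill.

k ≈ 0.0772 W/(m·K)

Thermal resistances in series:
R_fireclay brick = L/(kA) = 0.145/(1.29×5.8) = 0.01938 K/W
R_silica brick = L/(kA) = 0.09/(1.38×5.8) = 0.01124 K/W
Sum of known resistances R_other = 0.03062 K/W
Total R = ΔT/Q = 1113/5620 = 0.198 K/W
R_vermiculite fill = R_total − R_other = 0.1674 K/W
k = L/(R·A) = 0.075/(0.1674×5.8)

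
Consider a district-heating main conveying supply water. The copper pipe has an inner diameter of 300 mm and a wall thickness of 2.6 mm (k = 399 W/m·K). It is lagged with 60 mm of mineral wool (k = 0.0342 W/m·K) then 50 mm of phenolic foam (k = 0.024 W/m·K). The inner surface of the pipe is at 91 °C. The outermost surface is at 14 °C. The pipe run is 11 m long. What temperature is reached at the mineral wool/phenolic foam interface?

T ≈ 50.6 °C

Cylindrical conduction, so R = ln(r₂/r₁)/(2πkL) per layer, in series:
R_copper pipe wall = ln(152.6/150)/(2π×399×11) = 6.232×10^-7 K/W
R_mineral wool = ln(212.6/152.6)/(2π×0.0342×11) = 0.1403 K/W
R_phenolic foam = ln(262.6/212.6)/(2π×0.024×11) = 0.1273 K/W
R_total = 0.2676 K/W
Q = ΔT/R_total = 77/0.2676
Q = 288 W
T_interface = T_inner − Q·ΣR(inner→interface) = 91 − 288×0.1403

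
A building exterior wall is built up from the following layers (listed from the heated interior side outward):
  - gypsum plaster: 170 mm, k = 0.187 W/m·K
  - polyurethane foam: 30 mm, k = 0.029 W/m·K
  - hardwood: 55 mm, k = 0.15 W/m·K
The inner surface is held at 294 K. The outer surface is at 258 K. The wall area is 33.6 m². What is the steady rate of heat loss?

Series thermal resistances:
R_gypsum plaster = L/(kA) = 0.17/(0.187×33.6) = 0.02706 K/W
R_polyurethane foam = L/(kA) = 0.03/(0.029×33.6) = 0.03079 K/W
R_hardwood = L/(kA) = 0.055/(0.15×33.6) = 0.01091 K/W
R_total = 0.06876 K/W
Q = ΔT / R_total = 36 / 0.06876

Q ≈ 524 W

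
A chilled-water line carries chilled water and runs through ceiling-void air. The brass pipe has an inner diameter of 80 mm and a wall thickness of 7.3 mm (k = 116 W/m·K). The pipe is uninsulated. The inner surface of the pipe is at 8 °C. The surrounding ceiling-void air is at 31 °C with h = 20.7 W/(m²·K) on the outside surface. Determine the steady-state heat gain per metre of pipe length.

q′ ≈ 141 W/m

Treating each annulus and film as a series resistance:
R_brass pipe wall = ln(47.3/40)/(2π×116×1) = 2.3×10^-4 K/W
R_outer film = 1/(h_o·2πr_oL) = 1/(20.7×2π×0.0473×1) = 0.1626 K/W
R_total = 0.1628 K/W
Q = ΔT/R_total = 23/0.1628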